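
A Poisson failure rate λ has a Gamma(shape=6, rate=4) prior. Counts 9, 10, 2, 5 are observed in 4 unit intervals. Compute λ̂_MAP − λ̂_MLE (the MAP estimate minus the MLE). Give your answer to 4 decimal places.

Σxᵢ = 26. Posterior is Gamma(32, 8); MAP = (32−1)/8 = 31/8 ≈ 3.87500.
MLE = x̄ = 26/4 ≈ 6.50000.
Difference = 31/8 − 26/4 = -21/8 ≈ -2.6250.

MAP − MLE = -2.6250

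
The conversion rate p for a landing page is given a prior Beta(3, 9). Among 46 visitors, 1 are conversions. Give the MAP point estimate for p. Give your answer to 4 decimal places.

p̂_MAP = 0.0536

Prior: Beta(3, 9).
Data: 1 success in 46 trials. The binomial likelihood contributes p(1−p)^45, so the posterior is Beta(3+1, 9+45) = Beta(4, 54).
For Beta(a, b) with a, b > 1 the mode is (a−1)/(a+b−2) = 3/56 ≈ 0.0536.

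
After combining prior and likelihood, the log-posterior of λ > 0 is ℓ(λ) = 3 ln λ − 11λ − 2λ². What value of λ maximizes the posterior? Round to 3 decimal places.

λ̂_MAP = 0.250

ℓ'(λ) = 3/λ − 11 − 4λ. Setting this to zero and multiplying by λ: 4λ² + 11λ − 3 = 0.
λ = (−11 + √(11² + 4·4·3)) / (2·4) = (−11 + √169) / 8 = (−11 + 13)/8 = 1/4.
ℓ''(λ) = −3/λ² − 4 < 0, confirming a maximum.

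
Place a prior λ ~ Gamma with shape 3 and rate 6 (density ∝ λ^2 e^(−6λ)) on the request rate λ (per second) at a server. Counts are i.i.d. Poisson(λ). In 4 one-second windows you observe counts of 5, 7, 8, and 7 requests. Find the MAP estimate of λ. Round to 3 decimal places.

λ̂_MAP = 2.900

Σxᵢ = 5+7+8+7 = 27, with n = 4.
Posterior ∝ λ^2e^(−6λ) · λ^27e^(−4λ) = λ^29e^(−10λ), i.e. Gamma(shape=30, rate=10).
The mode of a Gamma(a, b) with a ≥ 1 (shape–rate) is (a−1)/b = 29/10 ≈ 2.900.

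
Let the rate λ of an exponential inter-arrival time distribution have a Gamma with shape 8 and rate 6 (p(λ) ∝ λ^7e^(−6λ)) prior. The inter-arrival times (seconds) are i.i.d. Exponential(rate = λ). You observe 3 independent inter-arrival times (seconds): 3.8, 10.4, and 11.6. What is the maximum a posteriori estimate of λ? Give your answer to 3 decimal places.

λ̂_MAP = 0.314

The Exponential(rate=λ) likelihood is ∝ λ^n e^(−λΣtᵢ). Here n = 3 and Σtᵢ = 3.8 + 10.4 + 11.6 = 25.8.
Posterior ∝ λ^7e^(−6λ) · λ^3e^(−25.8λ) = λ^10e^(−31.8λ), i.e. Gamma(11, 31.8).
Mode = (a−1)/b = 10/31.8 ≈ 0.314.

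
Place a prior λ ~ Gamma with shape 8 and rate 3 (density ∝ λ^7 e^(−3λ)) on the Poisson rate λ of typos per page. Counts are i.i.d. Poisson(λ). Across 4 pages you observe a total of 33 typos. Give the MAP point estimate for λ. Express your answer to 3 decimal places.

Σxᵢ = 33, n = 4.
Posterior ∝ λ^7e^(−3λ) · λ^33e^(−4λ) = λ^40e^(−7λ), i.e. Gamma(shape=41, rate=7).
The mode of a Gamma(a, b) with a ≥ 1 (shape–rate) is (a−1)/b = 40/7 ≈ 5.714.

λ̂_MAP = 5.714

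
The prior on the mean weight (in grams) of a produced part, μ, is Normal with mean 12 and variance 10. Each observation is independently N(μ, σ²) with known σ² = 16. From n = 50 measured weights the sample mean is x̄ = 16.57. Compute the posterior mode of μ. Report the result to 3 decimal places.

μ̂_MAP = 16.428

n = 50, x̄ = 16.57.
For a Normal prior and Normal likelihood with known variance, the posterior is Normal; its mode equals its mean, the precision-weighted average.
Prior precision 1/σ₀² = 1/10 = 0.1; data precision n/σ² = 50/16 = 3.125.
μ̂ = (0.1·12 + 3.125·16.57) / (0.1 + 3.125) = 52.98125/3.225 = 8477/516 ≈ 16.428.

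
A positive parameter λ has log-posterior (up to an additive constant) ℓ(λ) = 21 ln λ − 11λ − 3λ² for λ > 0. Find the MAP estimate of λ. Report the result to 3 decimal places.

ℓ'(λ) = 21/λ − 11 − 6λ. Setting this to zero and multiplying by λ: 6λ² + 11λ − 21 = 0.
λ = (−11 + √(11² + 4·6·21)) / (2·6) = (−11 + √625) / 12 = (−11 + 25)/12 = 7/6.
ℓ''(λ) = −21/λ² − 6 < 0, confirming a maximum.

λ̂_MAP = 1.167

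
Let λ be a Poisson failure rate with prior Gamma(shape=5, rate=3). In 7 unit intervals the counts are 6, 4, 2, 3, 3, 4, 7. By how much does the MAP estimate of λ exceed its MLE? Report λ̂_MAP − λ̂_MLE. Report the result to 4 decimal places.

Σxᵢ = 29. Posterior is Gamma(34, 10); MAP = (34−1)/10 = 33/10 ≈ 3.30000.
MLE = x̄ = 29/7 ≈ 4.14286.
Difference = 33/10 − 29/7 = -59/70 ≈ -0.8429.

MAP − MLE = -0.8429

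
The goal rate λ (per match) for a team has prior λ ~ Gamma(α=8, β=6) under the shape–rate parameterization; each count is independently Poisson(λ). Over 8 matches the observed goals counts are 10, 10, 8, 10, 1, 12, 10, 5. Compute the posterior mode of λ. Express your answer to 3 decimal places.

Σxᵢ = 10+10+8+10+1+12+10+5 = 66, with n = 8.
Posterior ∝ λ^7e^(−6λ) · λ^66e^(−8λ) = λ^73e^(−14λ), i.e. Gamma(shape=74, rate=14).
The mode of a Gamma(a, b) with a ≥ 1 (shape–rate) is (a−1)/b = 73/14 ≈ 5.214.

λ̂_MAP = 5.214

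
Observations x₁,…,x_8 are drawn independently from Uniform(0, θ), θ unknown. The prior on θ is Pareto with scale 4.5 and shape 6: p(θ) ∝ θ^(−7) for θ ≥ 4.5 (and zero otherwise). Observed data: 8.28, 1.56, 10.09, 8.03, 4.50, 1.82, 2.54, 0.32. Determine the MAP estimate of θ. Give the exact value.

θ̂_MAP = 10.09

The Uniform(0, θ) likelihood is θ^(−n) for θ ≥ max(xᵢ), zero otherwise. Here max(xᵢ) = 10.09.
Posterior ∝ θ^(−7) · θ^(−8) = θ^(−15) on θ ≥ max(4.5, 10.09) = 10.09.
This density is strictly decreasing in θ, so the posterior mode lies at the lower boundary of the support.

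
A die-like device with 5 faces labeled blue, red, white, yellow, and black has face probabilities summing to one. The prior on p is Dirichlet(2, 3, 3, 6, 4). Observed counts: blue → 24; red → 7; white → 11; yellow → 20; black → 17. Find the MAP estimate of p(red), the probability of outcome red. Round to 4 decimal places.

MAP estimate of p(red) = 0.0978

The posterior is Dirichlet(αᵢ + nᵢ) = Dirichlet(26, 10, 14, 26, 21).
For a Dirichlet(a₁,…,a_K) with all aᵢ > 1, the mode has j-th component (aⱼ − 1)/(Σaᵢ − K).
Here Σaᵢ = 97 and K = 5, so p(red) = (10 − 1)/(97 − 5) = 9/92 ≈ 0.0978.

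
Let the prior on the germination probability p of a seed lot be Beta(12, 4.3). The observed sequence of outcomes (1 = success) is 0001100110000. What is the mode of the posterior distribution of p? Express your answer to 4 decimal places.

Prior: Beta(12, 4.3).
Data: 4 successes in 13 trials (from the sequence). The binomial likelihood contributes p^4(1−p)^9, so the posterior is Beta(12+4, 4.3+9) = Beta(16, 13.3).
For Beta(a, b) with a, b > 1 the mode is (a−1)/(a+b−2) = 15/27.3 ≈ 0.5495.

p̂_MAP = 0.5495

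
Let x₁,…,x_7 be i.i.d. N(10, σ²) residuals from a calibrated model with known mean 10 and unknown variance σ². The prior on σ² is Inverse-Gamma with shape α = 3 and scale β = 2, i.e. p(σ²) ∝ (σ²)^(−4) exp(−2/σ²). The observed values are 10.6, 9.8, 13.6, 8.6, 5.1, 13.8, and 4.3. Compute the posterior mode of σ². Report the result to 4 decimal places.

σ̂²_MAP = 6.0173

Sum of squared deviations about the known mean: SS = (10.6−10)² + (9.8−10)² + (13.6−10)² + (8.6−10)² + (5.1−10)² + (13.8−10)² + (4.3−10)² = 86.26.
The Normal likelihood contributes (σ²)^(−n/2) exp(−SS/(2σ²)), so the posterior is Inverse-Gamma(α + n/2, β + SS/2) = Inverse-Gamma(6.5, 45.13).
The mode of Inverse-Gamma(a, b) is b/(a+1) = 45.13/7.5 ≈ 6.0173.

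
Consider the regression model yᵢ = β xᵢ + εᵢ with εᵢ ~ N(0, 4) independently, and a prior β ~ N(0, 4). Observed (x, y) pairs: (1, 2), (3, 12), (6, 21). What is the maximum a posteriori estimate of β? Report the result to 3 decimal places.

β̂_MAP = 3.489

log p(β | y) = −Σ(yᵢ − βxᵢ)²/(2·4) − β²/(2·4) + const.
Setting the derivative to zero: Σxᵢ(yᵢ − βxᵢ)/4 − β/4 = 0, so β = Σxᵢyᵢ / (Σxᵢ² + σ²/τ²).
Σxᵢyᵢ = 1·2 + 3·12 + 6·21 = 164; Σxᵢ² = 46; σ²/τ² = 1.
β̂_MAP = 164 / (46 + 1) = 164/47 ≈ 3.489.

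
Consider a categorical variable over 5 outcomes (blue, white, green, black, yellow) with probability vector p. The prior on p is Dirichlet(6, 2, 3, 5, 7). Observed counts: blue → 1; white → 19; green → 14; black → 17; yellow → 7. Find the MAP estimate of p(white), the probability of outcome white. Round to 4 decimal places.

MAP estimate of p(white) = 0.2632

The posterior is Dirichlet(αᵢ + nᵢ) = Dirichlet(7, 21, 17, 22, 14).
For a Dirichlet(a₁,…,a_K) with all aᵢ > 1, the mode has j-th component (aⱼ − 1)/(Σaᵢ − K).
Here Σaᵢ = 81 and K = 5, so p(white) = (21 − 1)/(81 − 5) = 20/76 ≈ 0.2632.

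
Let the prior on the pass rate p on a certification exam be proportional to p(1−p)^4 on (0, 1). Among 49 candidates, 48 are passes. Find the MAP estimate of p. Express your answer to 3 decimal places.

p̂_MAP = 0.907

The prior density ∝ p(1−p)^4 is the kernel of Beta(2, 5).
Data: 48 successes in 49 trials. The binomial likelihood contributes p^48(1−p)^1, so the posterior is Beta(2+48, 5+1) = Beta(50, 6).
For Beta(a, b) with a, b > 1 the mode is (a−1)/(a+b−2) = 49/54 ≈ 0.907.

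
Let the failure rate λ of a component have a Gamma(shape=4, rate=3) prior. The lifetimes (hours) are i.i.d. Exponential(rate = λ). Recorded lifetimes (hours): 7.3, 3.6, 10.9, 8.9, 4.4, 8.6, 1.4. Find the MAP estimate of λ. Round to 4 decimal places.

λ̂_MAP = 0.2079

The Exponential(rate=λ) likelihood is ∝ λ^n e^(−λΣtᵢ). Here n = 7 and Σtᵢ = 7.3 + 3.6 + 10.9 + 8.9 + 4.4 + 8.6 + 1.4 = 45.1.
Posterior ∝ λ^3e^(−3λ) · λ^7e^(−45.1λ) = λ^10e^(−48.1λ), i.e. Gamma(11, 48.1).
Mode = (a−1)/b = 10/48.1 ≈ 0.2079.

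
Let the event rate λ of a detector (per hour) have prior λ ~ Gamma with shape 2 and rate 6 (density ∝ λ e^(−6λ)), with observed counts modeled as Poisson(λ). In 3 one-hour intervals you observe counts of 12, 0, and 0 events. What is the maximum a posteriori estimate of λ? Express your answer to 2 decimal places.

Σxᵢ = 12+0+0 = 12, with n = 3.
Posterior ∝ λe^(−6λ) · λ^12e^(−3λ) = λ^13e^(−9λ), i.e. Gamma(shape=14, rate=9).
The mode of a Gamma(a, b) with a ≥ 1 (shape–rate) is (a−1)/b = 13/9 ≈ 1.44.

λ̂_MAP = 1.44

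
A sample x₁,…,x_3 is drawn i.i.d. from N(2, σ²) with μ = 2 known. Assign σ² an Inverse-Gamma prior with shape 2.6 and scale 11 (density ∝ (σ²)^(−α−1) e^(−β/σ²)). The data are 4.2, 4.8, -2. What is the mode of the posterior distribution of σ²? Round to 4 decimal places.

σ̂²_MAP = 4.9686

Sum of squared deviations about the known mean: SS = (4.2−2)² + (4.8−2)² + (-2−2)² = 28.68.
The Normal likelihood contributes (σ²)^(−n/2) exp(−SS/(2σ²)), so the posterior is Inverse-Gamma(α + n/2, β + SS/2) = Inverse-Gamma(4.1, 25.34).
The mode of Inverse-Gamma(a, b) is b/(a+1) = 25.34/5.1 ≈ 4.9686.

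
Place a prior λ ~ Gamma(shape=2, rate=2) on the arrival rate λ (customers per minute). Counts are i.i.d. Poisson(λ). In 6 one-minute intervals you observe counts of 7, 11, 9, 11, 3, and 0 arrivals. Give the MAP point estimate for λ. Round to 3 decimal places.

Σxᵢ = 7+11+9+11+3+0 = 41, with n = 6.
Posterior ∝ λe^(−2λ) · λ^41e^(−6λ) = λ^42e^(−8λ), i.e. Gamma(shape=43, rate=8).
The mode of a Gamma(a, b) with a ≥ 1 (shape–rate) is (a−1)/b = 42/8 ≈ 5.250.

λ̂_MAP = 5.250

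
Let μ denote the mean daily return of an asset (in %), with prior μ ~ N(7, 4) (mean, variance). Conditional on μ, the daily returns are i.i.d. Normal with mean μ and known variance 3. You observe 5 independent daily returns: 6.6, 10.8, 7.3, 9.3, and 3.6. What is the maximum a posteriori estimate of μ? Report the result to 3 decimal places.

μ̂_MAP = 7.452

n = 5; x̄ = (6.6 + 10.8 + 7.3 + 9.3 + 3.6)/5 = 37.6/5 = 7.52.
For a Normal prior and Normal likelihood with known variance, the posterior is Normal; its mode equals its mean, the precision-weighted average.
Prior precision 1/σ₀² = 1/4 = 0.25; data precision n/σ² = 5/3.
μ̂ = (0.25·7 + (5/3)·7.52) / (0.25 + 5/3) = (857/60)/(23/12) = 857/115 ≈ 7.452.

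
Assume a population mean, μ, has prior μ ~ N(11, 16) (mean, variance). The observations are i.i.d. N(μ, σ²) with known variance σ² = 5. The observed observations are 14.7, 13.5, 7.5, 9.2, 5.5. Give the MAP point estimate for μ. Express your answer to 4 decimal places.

μ̂_MAP = 10.1341

n = 5; x̄ = (14.7 + 13.5 + 7.5 + 9.2 + 5.5)/5 = 50.4/5 = 10.08.
For a Normal prior and Normal likelihood with known variance, the posterior is Normal; its mode equals its mean, the precision-weighted average.
Prior precision 1/σ₀² = 1/16 = 0.0625; data precision n/σ² = 5/5 = 1.
μ̂ = (0.0625·11 + 1·10.08) / (0.0625 + 1) = 10.7675/1.0625 = 4307/425 ≈ 10.1341.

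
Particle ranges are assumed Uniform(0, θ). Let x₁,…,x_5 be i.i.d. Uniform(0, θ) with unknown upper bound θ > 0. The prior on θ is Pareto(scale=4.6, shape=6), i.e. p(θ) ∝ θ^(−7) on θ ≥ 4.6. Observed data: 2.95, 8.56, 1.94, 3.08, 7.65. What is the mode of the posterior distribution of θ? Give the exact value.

θ̂_MAP = 8.56

The Uniform(0, θ) likelihood is θ^(−n) for θ ≥ max(xᵢ), zero otherwise. Here max(xᵢ) = 8.56.
Posterior ∝ θ^(−7) · θ^(−5) = θ^(−12) on θ ≥ max(4.6, 8.56) = 8.56.
This density is strictly decreasing in θ, so the posterior mode lies at the lower boundary of the support.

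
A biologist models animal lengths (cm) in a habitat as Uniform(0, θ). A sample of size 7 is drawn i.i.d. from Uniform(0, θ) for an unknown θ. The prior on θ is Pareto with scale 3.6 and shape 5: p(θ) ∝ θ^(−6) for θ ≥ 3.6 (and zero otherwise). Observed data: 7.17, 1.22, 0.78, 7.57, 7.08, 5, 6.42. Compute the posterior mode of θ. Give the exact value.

The Uniform(0, θ) likelihood is θ^(−n) for θ ≥ max(xᵢ), zero otherwise. Here max(xᵢ) = 7.57.
Posterior ∝ θ^(−6) · θ^(−7) = θ^(−13) on θ ≥ max(3.6, 7.57) = 7.57.
This density is strictly decreasing in θ, so the posterior mode lies at the lower boundary of the support.

θ̂_MAP = 7.57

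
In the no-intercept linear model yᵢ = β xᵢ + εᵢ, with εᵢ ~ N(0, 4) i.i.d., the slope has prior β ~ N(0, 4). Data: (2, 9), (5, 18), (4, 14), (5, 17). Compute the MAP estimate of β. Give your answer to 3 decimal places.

log p(β | y) = −Σ(yᵢ − βxᵢ)²/(2·4) − β²/(2·4) + const.
Setting the derivative to zero: Σxᵢ(yᵢ − βxᵢ)/4 − β/4 = 0, so β = Σxᵢyᵢ / (Σxᵢ² + σ²/τ²).
Σxᵢyᵢ = 2·9 + 5·18 + 4·14 + 5·17 = 249; Σxᵢ² = 70; σ²/τ² = 1.
β̂_MAP = 249 / (70 + 1) = 249/71 ≈ 3.507.

β̂_MAP = 3.507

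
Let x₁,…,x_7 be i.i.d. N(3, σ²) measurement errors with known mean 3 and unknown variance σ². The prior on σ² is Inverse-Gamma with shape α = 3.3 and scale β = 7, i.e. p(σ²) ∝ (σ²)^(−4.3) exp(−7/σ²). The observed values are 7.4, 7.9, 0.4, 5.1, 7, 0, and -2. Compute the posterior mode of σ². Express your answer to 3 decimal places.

Sum of squared deviations about the known mean: SS = (7.4−3)² + (7.9−3)² + (0.4−3)² + (5.1−3)² + (7−3)² + (0−3)² + (-2−3)² = 104.54.
The Normal likelihood contributes (σ²)^(−n/2) exp(−SS/(2σ²)), so the posterior is Inverse-Gamma(α + n/2, β + SS/2) = Inverse-Gamma(6.8, 59.27).
The mode of Inverse-Gamma(a, b) is b/(a+1) = 59.27/7.8 ≈ 7.599.

σ̂²_MAP = 7.599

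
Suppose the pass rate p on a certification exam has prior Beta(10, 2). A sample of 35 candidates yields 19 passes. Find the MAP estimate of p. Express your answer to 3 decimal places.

Prior: Beta(10, 2).
Data: 19 successes in 35 trials. The binomial likelihood contributes p^19(1−p)^16, so the posterior is Beta(10+19, 2+16) = Beta(29, 18).
For Beta(a, b) with a, b > 1 the mode is (a−1)/(a+b−2) = 28/45 ≈ 0.622.

p̂_MAP = 0.622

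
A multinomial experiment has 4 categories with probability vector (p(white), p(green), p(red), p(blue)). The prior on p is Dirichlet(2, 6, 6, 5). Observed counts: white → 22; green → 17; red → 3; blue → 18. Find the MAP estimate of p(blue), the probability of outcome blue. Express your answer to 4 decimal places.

MAP estimate of p(blue) = 0.2933

The posterior is Dirichlet(αᵢ + nᵢ) = Dirichlet(24, 23, 9, 23).
For a Dirichlet(a₁,…,a_K) with all aᵢ > 1, the mode has j-th component (aⱼ − 1)/(Σaᵢ − K).
Here Σaᵢ = 79 and K = 4, so p(blue) = (23 − 1)/(79 − 4) = 22/75 ≈ 0.2933.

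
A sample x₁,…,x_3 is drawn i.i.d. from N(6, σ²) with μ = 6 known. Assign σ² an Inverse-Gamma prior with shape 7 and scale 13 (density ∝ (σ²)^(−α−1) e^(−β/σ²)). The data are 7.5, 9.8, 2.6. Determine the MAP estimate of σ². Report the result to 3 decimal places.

Sum of squared deviations about the known mean: SS = (7.5−6)² + (9.8−6)² + (2.6−6)² = 28.25.
The Normal likelihood contributes (σ²)^(−n/2) exp(−SS/(2σ²)), so the posterior is Inverse-Gamma(α + n/2, β + SS/2) = Inverse-Gamma(8.5, 27.125).
The mode of Inverse-Gamma(a, b) is b/(a+1) = 27.125/9.5 ≈ 2.855.

σ̂²_MAP = 2.855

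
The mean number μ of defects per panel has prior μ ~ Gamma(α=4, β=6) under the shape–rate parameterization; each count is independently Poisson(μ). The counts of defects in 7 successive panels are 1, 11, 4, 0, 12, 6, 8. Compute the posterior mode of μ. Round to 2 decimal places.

Σxᵢ = 1+11+4+0+12+6+8 = 42, with n = 7.
Posterior ∝ μ^3e^(−6μ) · μ^42e^(−7μ) = μ^45e^(−13μ), i.e. Gamma(shape=46, rate=13).
The mode of a Gamma(a, b) with a ≥ 1 (shape–rate) is (a−1)/b = 45/13 ≈ 3.46.

μ̂_MAP = 3.46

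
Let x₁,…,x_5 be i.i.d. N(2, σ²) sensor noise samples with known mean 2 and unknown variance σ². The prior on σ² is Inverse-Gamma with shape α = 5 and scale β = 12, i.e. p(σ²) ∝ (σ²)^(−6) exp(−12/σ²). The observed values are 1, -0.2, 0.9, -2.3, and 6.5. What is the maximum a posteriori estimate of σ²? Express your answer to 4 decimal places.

Sum of squared deviations about the known mean: SS = (1−2)² + (-0.2−2)² + (0.9−2)² + (-2.3−2)² + (6.5−2)² = 45.79.
The Normal likelihood contributes (σ²)^(−n/2) exp(−SS/(2σ²)), so the posterior is Inverse-Gamma(α + n/2, β + SS/2) = Inverse-Gamma(7.5, 34.895).
The mode of Inverse-Gamma(a, b) is b/(a+1) = 34.895/8.5 ≈ 4.1053.

σ̂²_MAP = 4.1053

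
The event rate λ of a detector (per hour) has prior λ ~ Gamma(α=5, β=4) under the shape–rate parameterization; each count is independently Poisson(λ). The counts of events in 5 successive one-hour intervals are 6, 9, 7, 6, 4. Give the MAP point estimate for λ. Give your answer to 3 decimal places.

Σxᵢ = 6+9+7+6+4 = 32, with n = 5.
Posterior ∝ λ^4e^(−4λ) · λ^32e^(−5λ) = λ^36e^(−9λ), i.e. Gamma(shape=37, rate=9).
The mode of a Gamma(a, b) with a ≥ 1 (shape–rate) is (a−1)/b = 36/9 ≈ 4.000.

λ̂_MAP = 4.000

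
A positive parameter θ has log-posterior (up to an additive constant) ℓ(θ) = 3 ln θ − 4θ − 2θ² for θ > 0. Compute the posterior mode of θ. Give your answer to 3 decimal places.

ℓ'(θ) = 3/θ − 4 − 4θ. Setting this to zero and multiplying by θ: 4θ² + 4θ − 3 = 0.
θ = (−4 + √(4² + 4·4·3)) / (2·4) = (−4 + √64) / 8 = (−4 + 8)/8 = 1/2.
ℓ''(θ) = −3/θ² − 4 < 0, confirming a maximum.

θ̂_MAP = 0.500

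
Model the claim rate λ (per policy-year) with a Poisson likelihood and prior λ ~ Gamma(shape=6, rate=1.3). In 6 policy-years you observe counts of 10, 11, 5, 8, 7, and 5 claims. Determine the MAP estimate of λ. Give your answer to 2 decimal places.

λ̂_MAP = 6.99

Σxᵢ = 10+11+5+8+7+5 = 46, with n = 6.
Posterior ∝ λ^5e^(−1.3λ) · λ^46e^(−6λ) = λ^51e^(−7.3λ), i.e. Gamma(shape=52, rate=7.3).
The mode of a Gamma(a, b) with a ≥ 1 (shape–rate) is (a−1)/b = 51/7.3 ≈ 6.99.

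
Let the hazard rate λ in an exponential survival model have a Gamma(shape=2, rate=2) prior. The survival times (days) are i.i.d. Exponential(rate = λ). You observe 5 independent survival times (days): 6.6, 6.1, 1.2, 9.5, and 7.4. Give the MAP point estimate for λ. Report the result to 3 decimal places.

The Exponential(rate=λ) likelihood is ∝ λ^n e^(−λΣtᵢ). Here n = 5 and Σtᵢ = 6.6 + 6.1 + 1.2 + 9.5 + 7.4 = 30.8.
Posterior ∝ λe^(−2λ) · λ^5e^(−30.8λ) = λ^6e^(−32.8λ), i.e. Gamma(7, 32.8).
Mode = (a−1)/b = 6/32.8 ≈ 0.183.

λ̂_MAP = 0.183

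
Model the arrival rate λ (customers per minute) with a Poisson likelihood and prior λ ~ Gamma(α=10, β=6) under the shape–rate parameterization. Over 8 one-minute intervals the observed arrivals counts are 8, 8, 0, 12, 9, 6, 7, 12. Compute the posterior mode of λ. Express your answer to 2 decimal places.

λ̂_MAP = 5.07

Σxᵢ = 8+8+0+12+9+6+7+12 = 62, with n = 8.
Posterior ∝ λ^9e^(−6λ) · λ^62e^(−8λ) = λ^71e^(−14λ), i.e. Gamma(shape=72, rate=14).
The mode of a Gamma(a, b) with a ≥ 1 (shape–rate) is (a−1)/b = 71/14 ≈ 5.07.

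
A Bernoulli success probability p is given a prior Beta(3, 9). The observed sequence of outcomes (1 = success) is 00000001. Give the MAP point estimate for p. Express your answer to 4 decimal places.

Prior: Beta(3, 9).
Data: 1 success in 8 trials (from the sequence). The binomial likelihood contributes p(1−p)^7, so the posterior is Beta(3+1, 9+7) = Beta(4, 16).
For Beta(a, b) with a, b > 1 the mode is (a−1)/(a+b−2) = 3/18 ≈ 0.1667.

p̂_MAP = 0.1667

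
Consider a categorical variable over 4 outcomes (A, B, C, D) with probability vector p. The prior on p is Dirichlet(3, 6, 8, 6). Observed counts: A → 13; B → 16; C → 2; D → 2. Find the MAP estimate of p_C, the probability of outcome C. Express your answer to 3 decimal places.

The posterior is Dirichlet(αᵢ + nᵢ) = Dirichlet(16, 22, 10, 8).
For a Dirichlet(a₁,…,a_K) with all aᵢ > 1, the mode has j-th component (aⱼ − 1)/(Σaᵢ − K).
Here Σaᵢ = 56 and K = 4, so p_C = (10 − 1)/(56 − 4) = 9/52 ≈ 0.173.

MAP estimate of p_C = 0.173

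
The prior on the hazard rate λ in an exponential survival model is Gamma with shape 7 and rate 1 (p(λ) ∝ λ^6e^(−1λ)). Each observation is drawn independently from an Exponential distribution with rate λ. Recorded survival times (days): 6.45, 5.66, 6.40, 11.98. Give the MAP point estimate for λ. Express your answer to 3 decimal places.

The Exponential(rate=λ) likelihood is ∝ λ^n e^(−λΣtᵢ). Here n = 4 and Σtᵢ = 6.45 + 5.66 + 6.40 + 11.98 = 30.49.
Posterior ∝ λ^6e^(−1λ) · λ^4e^(−30.49λ) = λ^10e^(−31.49λ), i.e. Gamma(11, 31.49).
Mode = (a−1)/b = 10/31.49 ≈ 0.318.

λ̂_MAP = 0.318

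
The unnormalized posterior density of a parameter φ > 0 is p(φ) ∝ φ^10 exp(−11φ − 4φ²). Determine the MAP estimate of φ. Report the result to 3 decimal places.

ℓ'(φ) = 10/φ − 11 − 8φ. Setting this to zero and multiplying by φ: 8φ² + 11φ − 10 = 0.
φ = (−11 + √(11² + 4·8·10)) / (2·8) = (−11 + √441) / 16 = (−11 + 21)/16 = 5/8.
ℓ''(φ) = −10/φ² − 8 < 0, confirming a maximum.

φ̂_MAP = 0.625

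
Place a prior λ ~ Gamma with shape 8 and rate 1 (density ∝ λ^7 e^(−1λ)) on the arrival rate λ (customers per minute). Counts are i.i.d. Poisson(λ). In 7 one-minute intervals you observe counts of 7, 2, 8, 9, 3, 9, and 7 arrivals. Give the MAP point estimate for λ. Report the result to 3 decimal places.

λ̂_MAP = 6.500

Σxᵢ = 7+2+8+9+3+9+7 = 45, with n = 7.
Posterior ∝ λ^7e^(−1λ) · λ^45e^(−7λ) = λ^52e^(−8λ), i.e. Gamma(shape=53, rate=8).
The mode of a Gamma(a, b) with a ≥ 1 (shape–rate) is (a−1)/b = 52/8 ≈ 6.500.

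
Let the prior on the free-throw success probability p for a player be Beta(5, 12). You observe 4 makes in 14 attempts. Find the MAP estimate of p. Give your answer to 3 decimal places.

p̂_MAP = 0.276

Prior: Beta(5, 12).
Data: 4 successes in 14 trials. The binomial likelihood contributes p^4(1−p)^10, so the posterior is Beta(5+4, 12+10) = Beta(9, 22).
For Beta(a, b) with a, b > 1 the mode is (a−1)/(a+b−2) = 8/29 ≈ 0.276.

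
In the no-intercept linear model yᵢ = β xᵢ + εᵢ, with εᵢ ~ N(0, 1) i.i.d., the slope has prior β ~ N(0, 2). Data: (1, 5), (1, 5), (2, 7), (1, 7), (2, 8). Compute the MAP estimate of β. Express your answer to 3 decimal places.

β̂_MAP = 4.087

log p(β | y) = −Σ(yᵢ − βxᵢ)²/(2·1) − β²/(2·2) + const.
Setting the derivative to zero: Σxᵢ(yᵢ − βxᵢ)/1 − β/2 = 0, so β = Σxᵢyᵢ / (Σxᵢ² + σ²/τ²).
Σxᵢyᵢ = 1·5 + 1·5 + 2·7 + 1·7 + 2·8 = 47; Σxᵢ² = 11; σ²/τ² = 0.5.
β̂_MAP = 47 / (11 + 0.5) = 47/11.5 ≈ 4.087.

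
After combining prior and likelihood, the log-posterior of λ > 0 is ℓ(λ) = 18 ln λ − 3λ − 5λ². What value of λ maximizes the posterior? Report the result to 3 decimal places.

ℓ'(λ) = 18/λ − 3 − 10λ. Setting this to zero and multiplying by λ: 10λ² + 3λ − 18 = 0.
λ = (−3 + √(3² + 4·10·18)) / (2·10) = (−3 + √729) / 20 = (−3 + 27)/20 = 6/5.
ℓ''(λ) = −18/λ² − 10 < 0, confirming a maximum.

λ̂_MAP = 1.200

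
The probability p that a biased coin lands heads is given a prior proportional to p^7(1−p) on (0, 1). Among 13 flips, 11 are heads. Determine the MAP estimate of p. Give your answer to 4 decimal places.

The prior density ∝ p^7(1−p)^1 is the kernel of Beta(8, 2).
Data: 11 successes in 13 trials. The binomial likelihood contributes p^11(1−p)^2, so the posterior is Beta(8+11, 2+2) = Beta(19, 4).
For Beta(a, b) with a, b > 1 the mode is (a−1)/(a+b−2) = 18/21 ≈ 0.8571.

p̂_MAP = 0.8571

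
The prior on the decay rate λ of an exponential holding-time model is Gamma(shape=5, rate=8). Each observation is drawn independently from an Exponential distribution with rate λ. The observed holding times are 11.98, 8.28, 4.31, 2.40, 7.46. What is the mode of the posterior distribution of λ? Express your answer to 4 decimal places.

The Exponential(rate=λ) likelihood is ∝ λ^n e^(−λΣtᵢ). Here n = 5 and Σtᵢ = 11.98 + 8.28 + 4.31 + 2.40 + 7.46 = 34.43.
Posterior ∝ λ^4e^(−8λ) · λ^5e^(−34.43λ) = λ^9e^(−42.43λ), i.e. Gamma(10, 42.43).
Mode = (a−1)/b = 9/42.43 ≈ 0.2121.

λ̂_MAP = 0.2121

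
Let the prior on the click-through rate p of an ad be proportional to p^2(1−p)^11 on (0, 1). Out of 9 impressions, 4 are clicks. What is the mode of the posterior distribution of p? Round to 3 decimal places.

The prior density ∝ p^2(1−p)^11 is the kernel of Beta(3, 12).
Data: 4 successes in 9 trials. The binomial likelihood contributes p^4(1−p)^5, so the posterior is Beta(3+4, 12+5) = Beta(7, 17).
For Beta(a, b) with a, b > 1 the mode is (a−1)/(a+b−2) = 6/22 ≈ 0.273.

p̂_MAP = 0.273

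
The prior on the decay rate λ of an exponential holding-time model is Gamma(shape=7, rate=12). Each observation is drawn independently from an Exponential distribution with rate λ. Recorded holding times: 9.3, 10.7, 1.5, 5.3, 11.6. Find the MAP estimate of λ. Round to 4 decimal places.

The Exponential(rate=λ) likelihood is ∝ λ^n e^(−λΣtᵢ). Here n = 5 and Σtᵢ = 9.3 + 10.7 + 1.5 + 5.3 + 11.6 = 38.4.
Posterior ∝ λ^6e^(−12λ) · λ^5e^(−38.4λ) = λ^11e^(−50.4λ), i.e. Gamma(12, 50.4).
Mode = (a−1)/b = 11/50.4 ≈ 0.2183.

λ̂_MAP = 0.2183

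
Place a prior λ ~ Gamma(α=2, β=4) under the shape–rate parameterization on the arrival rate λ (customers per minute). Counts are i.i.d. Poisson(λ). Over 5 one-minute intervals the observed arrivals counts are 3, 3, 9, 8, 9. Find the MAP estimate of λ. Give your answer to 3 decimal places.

Σxᵢ = 3+3+9+8+9 = 32, with n = 5.
Posterior ∝ λe^(−4λ) · λ^32e^(−5λ) = λ^33e^(−9λ), i.e. Gamma(shape=34, rate=9).
The mode of a Gamma(a, b) with a ≥ 1 (shape–rate) is (a−1)/b = 33/9 ≈ 3.667.

λ̂_MAP = 3.667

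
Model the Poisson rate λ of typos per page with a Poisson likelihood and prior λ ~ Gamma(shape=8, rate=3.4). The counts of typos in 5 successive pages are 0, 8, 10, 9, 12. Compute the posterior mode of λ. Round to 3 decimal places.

Σxᵢ = 0+8+10+9+12 = 39, with n = 5.
Posterior ∝ λ^7e^(−3.4λ) · λ^39e^(−5λ) = λ^46e^(−8.4λ), i.e. Gamma(shape=47, rate=8.4).
The mode of a Gamma(a, b) with a ≥ 1 (shape–rate) is (a−1)/b = 46/8.4 ≈ 5.476.

λ̂_MAP = 5.476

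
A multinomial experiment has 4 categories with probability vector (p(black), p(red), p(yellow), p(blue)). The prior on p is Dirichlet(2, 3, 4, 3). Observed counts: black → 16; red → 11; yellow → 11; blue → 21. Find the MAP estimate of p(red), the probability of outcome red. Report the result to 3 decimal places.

MAP estimate of p(red) = 0.194

The posterior is Dirichlet(αᵢ + nᵢ) = Dirichlet(18, 14, 15, 24).
For a Dirichlet(a₁,…,a_K) with all aᵢ > 1, the mode has j-th component (aⱼ − 1)/(Σaᵢ − K).
Here Σaᵢ = 71 and K = 4, so p(red) = (14 − 1)/(71 − 4) = 13/67 ≈ 0.194.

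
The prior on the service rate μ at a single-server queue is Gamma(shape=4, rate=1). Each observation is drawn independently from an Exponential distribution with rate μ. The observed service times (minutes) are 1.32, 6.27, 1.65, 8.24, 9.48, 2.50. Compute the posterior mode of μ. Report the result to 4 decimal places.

μ̂_MAP = 0.2955

The Exponential(rate=μ) likelihood is ∝ μ^n e^(−μΣtᵢ). Here n = 6 and Σtᵢ = 1.32 + 6.27 + 1.65 + 8.24 + 9.48 + 2.50 = 29.46.
Posterior ∝ μ^3e^(−1μ) · μ^6e^(−29.46μ) = μ^9e^(−30.46μ), i.e. Gamma(10, 30.46).
Mode = (a−1)/b = 9/30.46 ≈ 0.2955.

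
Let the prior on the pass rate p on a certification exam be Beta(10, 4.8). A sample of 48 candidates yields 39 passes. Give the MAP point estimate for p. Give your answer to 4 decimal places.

p̂_MAP = 0.7895

Prior: Beta(10, 4.8).
Data: 39 successes in 48 trials. The binomial likelihood contributes p^39(1−p)^9, so the posterior is Beta(10+39, 4.8+9) = Beta(49, 13.8).
For Beta(a, b) with a, b > 1 the mode is (a−1)/(a+b−2) = 48/60.8 ≈ 0.7895.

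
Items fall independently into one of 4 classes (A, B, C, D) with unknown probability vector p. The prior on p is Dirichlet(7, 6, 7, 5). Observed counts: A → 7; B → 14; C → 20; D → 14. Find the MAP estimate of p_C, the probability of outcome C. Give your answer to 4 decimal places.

MAP estimate of p_C = 0.3421

The posterior is Dirichlet(αᵢ + nᵢ) = Dirichlet(14, 20, 27, 19).
For a Dirichlet(a₁,…,a_K) with all aᵢ > 1, the mode has j-th component (aⱼ − 1)/(Σaᵢ − K).
Here Σaᵢ = 80 and K = 4, so p_C = (27 − 1)/(80 − 4) = 26/76 ≈ 0.3421.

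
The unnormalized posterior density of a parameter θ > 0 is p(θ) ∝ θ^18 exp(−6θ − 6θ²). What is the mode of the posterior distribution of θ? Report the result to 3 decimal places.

θ̂_MAP = 1.000

ℓ'(θ) = 18/θ − 6 − 12θ. Setting this to zero and multiplying by θ: 12θ² + 6θ − 18 = 0.
θ = (−6 + √(6² + 4·12·18)) / (2·12) = (−6 + √900) / 24 = (−6 + 30)/24 = 1.
ℓ''(θ) = −18/θ² − 12 < 0, confirming a maximum.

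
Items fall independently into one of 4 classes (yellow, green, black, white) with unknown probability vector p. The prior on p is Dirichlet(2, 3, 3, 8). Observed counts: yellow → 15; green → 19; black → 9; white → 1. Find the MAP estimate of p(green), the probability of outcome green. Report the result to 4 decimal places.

The posterior is Dirichlet(αᵢ + nᵢ) = Dirichlet(17, 22, 12, 9).
For a Dirichlet(a₁,…,a_K) with all aᵢ > 1, the mode has j-th component (aⱼ − 1)/(Σaᵢ − K).
Here Σaᵢ = 60 and K = 4, so p(green) = (22 − 1)/(60 − 4) = 21/56 ≈ 0.3750.

MAP estimate of p(green) = 0.3750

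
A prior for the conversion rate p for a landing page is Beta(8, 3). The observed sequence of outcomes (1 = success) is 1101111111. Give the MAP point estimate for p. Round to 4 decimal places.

p̂_MAP = 0.8421

Prior: Beta(8, 3).
Data: 9 successes in 10 trials (from the sequence). The binomial likelihood contributes p^9(1−p)^1, so the posterior is Beta(8+9, 3+1) = Beta(17, 4).
For Beta(a, b) with a, b > 1 the mode is (a−1)/(a+b−2) = 16/19 ≈ 0.8421.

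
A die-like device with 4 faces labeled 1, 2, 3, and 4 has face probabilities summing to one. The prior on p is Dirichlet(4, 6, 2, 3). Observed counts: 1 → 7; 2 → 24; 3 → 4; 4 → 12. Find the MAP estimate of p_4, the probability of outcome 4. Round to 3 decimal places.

The posterior is Dirichlet(αᵢ + nᵢ) = Dirichlet(11, 30, 6, 15).
For a Dirichlet(a₁,…,a_K) with all aᵢ > 1, the mode has j-th component (aⱼ − 1)/(Σaᵢ − K).
Here Σaᵢ = 62 and K = 4, so p_4 = (15 − 1)/(62 − 4) = 14/58 ≈ 0.241.

MAP estimate: 0.241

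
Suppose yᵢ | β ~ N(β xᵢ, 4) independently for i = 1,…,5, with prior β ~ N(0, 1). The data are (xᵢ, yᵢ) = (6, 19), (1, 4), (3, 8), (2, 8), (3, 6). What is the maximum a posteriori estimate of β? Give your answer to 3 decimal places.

β̂_MAP = 2.794

log p(β | y) = −Σ(yᵢ − βxᵢ)²/(2·4) − β²/(2·1) + const.
Setting the derivative to zero: Σxᵢ(yᵢ − βxᵢ)/4 − β/1 = 0, so β = Σxᵢyᵢ / (Σxᵢ² + σ²/τ²).
Σxᵢyᵢ = 6·19 + 1·4 + 3·8 + 2·8 + 3·6 = 176; Σxᵢ² = 59; σ²/τ² = 4.
β̂_MAP = 176 / (59 + 4) = 176/63 ≈ 2.794.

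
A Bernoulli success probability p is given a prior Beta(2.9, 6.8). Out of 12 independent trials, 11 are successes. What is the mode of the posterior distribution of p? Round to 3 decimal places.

Prior: Beta(2.9, 6.8).
Data: 11 successes in 12 trials. The binomial likelihood contributes p^11(1−p)^1, so the posterior is Beta(2.9+11, 6.8+1) = Beta(13.9, 7.8).
For Beta(a, b) with a, b > 1 the mode is (a−1)/(a+b−2) = 12.9/19.7 ≈ 0.655.

p̂_MAP = 0.655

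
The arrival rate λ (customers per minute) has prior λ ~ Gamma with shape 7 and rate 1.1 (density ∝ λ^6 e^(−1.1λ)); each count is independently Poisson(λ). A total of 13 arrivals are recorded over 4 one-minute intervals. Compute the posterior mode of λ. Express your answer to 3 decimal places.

Σxᵢ = 13, n = 4.
Posterior ∝ λ^6e^(−1.1λ) · λ^13e^(−4λ) = λ^19e^(−5.1λ), i.e. Gamma(shape=20, rate=5.1).
The mode of a Gamma(a, b) with a ≥ 1 (shape–rate) is (a−1)/b = 19/5.1 ≈ 3.725.

λ̂_MAP = 3.725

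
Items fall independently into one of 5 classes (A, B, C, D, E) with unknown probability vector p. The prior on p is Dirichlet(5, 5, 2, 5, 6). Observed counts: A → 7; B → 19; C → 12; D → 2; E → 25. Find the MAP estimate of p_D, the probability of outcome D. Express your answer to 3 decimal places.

The posterior is Dirichlet(αᵢ + nᵢ) = Dirichlet(12, 24, 14, 7, 31).
For a Dirichlet(a₁,…,a_K) with all aᵢ > 1, the mode has j-th component (aⱼ − 1)/(Σaᵢ − K).
Here Σaᵢ = 88 and K = 5, so p_D = (7 − 1)/(88 − 5) = 6/83 ≈ 0.072.

MAP estimate of p_D = 0.072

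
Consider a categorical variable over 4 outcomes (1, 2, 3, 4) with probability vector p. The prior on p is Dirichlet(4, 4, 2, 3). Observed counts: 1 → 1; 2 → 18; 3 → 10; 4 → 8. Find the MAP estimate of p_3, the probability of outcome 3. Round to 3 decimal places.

MAP estimate: 0.239

The posterior is Dirichlet(αᵢ + nᵢ) = Dirichlet(5, 22, 12, 11).
For a Dirichlet(a₁,…,a_K) with all aᵢ > 1, the mode has j-th component (aⱼ − 1)/(Σaᵢ − K).
Here Σaᵢ = 50 and K = 4, so p_3 = (12 − 1)/(50 − 4) = 11/46 ≈ 0.239.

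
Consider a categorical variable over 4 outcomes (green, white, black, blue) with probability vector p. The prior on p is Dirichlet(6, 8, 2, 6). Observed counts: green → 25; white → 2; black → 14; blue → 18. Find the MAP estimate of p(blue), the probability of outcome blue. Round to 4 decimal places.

The posterior is Dirichlet(αᵢ + nᵢ) = Dirichlet(31, 10, 16, 24).
For a Dirichlet(a₁,…,a_K) with all aᵢ > 1, the mode has j-th component (aⱼ − 1)/(Σaᵢ − K).
Here Σaᵢ = 81 and K = 4, so p(blue) = (24 − 1)/(81 − 4) = 23/77 ≈ 0.2987.

MAP estimate of p(blue) = 0.2987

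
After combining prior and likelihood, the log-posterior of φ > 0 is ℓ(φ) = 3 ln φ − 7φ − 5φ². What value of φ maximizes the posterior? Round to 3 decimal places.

ℓ'(φ) = 3/φ − 7 − 10φ. Setting this to zero and multiplying by φ: 10φ² + 7φ − 3 = 0.
φ = (−7 + √(7² + 4·10·3)) / (2·10) = (−7 + √169) / 20 = (−7 + 13)/20 = 3/10.
ℓ''(φ) = −3/φ² − 10 < 0, confirming a maximum.

φ̂_MAP = 0.300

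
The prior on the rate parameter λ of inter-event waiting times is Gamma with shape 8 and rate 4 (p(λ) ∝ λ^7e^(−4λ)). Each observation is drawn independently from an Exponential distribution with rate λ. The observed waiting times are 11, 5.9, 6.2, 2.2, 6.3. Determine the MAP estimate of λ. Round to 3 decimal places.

λ̂_MAP = 0.337

The Exponential(rate=λ) likelihood is ∝ λ^n e^(−λΣtᵢ). Here n = 5 and Σtᵢ = 11 + 5.9 + 6.2 + 2.2 + 6.3 = 31.6.
Posterior ∝ λ^7e^(−4λ) · λ^5e^(−31.6λ) = λ^12e^(−35.6λ), i.e. Gamma(13, 35.6).
Mode = (a−1)/b = 12/35.6 ≈ 0.337.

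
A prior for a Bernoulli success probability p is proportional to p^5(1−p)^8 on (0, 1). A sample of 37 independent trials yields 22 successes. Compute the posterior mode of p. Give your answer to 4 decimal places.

The prior density ∝ p^5(1−p)^8 is the kernel of Beta(6, 9).
Data: 22 successes in 37 trials. The binomial likelihood contributes p^22(1−p)^15, so the posterior is Beta(6+22, 9+15) = Beta(28, 24).
For Beta(a, b) with a, b > 1 the mode is (a−1)/(a+b−2) = 27/50 ≈ 0.5400.

p̂_MAP = 0.5400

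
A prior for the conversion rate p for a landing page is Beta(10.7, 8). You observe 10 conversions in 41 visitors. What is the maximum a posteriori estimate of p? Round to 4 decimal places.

Prior: Beta(10.7, 8).
Data: 10 successes in 41 trials. The binomial likelihood contributes p^10(1−p)^31, so the posterior is Beta(10.7+10, 8+31) = Beta(20.7, 39).
For Beta(a, b) with a, b > 1 the mode is (a−1)/(a+b−2) = 19.7/57.7 ≈ 0.3414.

p̂_MAP = 0.3414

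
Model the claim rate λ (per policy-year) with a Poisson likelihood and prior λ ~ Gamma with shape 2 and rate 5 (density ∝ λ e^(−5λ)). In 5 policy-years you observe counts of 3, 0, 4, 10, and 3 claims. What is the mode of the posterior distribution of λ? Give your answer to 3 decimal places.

Σxᵢ = 3+0+4+10+3 = 20, with n = 5.
Posterior ∝ λe^(−5λ) · λ^20e^(−5λ) = λ^21e^(−10λ), i.e. Gamma(shape=22, rate=10).
The mode of a Gamma(a, b) with a ≥ 1 (shape–rate) is (a−1)/b = 21/10 ≈ 2.100.

λ̂_MAP = 2.100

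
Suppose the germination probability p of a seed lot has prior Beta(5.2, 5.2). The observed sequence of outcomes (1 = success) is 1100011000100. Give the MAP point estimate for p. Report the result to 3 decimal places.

p̂_MAP = 0.430

Prior: Beta(5.2, 5.2).
Data: 5 successes in 13 trials (from the sequence). The binomial likelihood contributes p^5(1−p)^8, so the posterior is Beta(5.2+5, 5.2+8) = Beta(10.2, 13.2).
For Beta(a, b) with a, b > 1 the mode is (a−1)/(a+b−2) = 9.2/21.4 ≈ 0.430.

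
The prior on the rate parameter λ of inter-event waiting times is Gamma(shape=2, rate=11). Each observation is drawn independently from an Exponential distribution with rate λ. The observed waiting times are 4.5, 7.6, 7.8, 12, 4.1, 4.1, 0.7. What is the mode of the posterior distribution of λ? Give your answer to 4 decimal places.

The Exponential(rate=λ) likelihood is ∝ λ^n e^(−λΣtᵢ). Here n = 7 and Σtᵢ = 4.5 + 7.6 + 7.8 + 12 + 4.1 + 4.1 + 0.7 = 40.8.
Posterior ∝ λe^(−11λ) · λ^7e^(−40.8λ) = λ^8e^(−51.8λ), i.e. Gamma(9, 51.8).
Mode = (a−1)/b = 8/51.8 ≈ 0.1544.

λ̂_MAP = 0.1544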